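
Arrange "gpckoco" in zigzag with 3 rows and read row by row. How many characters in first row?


Zigzag "gpckoco" into 3 rows:
Placing characters:
  'g' => row 0
  'p' => row 1
  'c' => row 2
  'k' => row 1
  'o' => row 0
  'c' => row 1
  'o' => row 2
Rows:
  Row 0: "go"
  Row 1: "pkc"
  Row 2: "co"
First row length: 2

2


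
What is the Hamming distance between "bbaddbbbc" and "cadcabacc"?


Comparing "bbaddbbbc" and "cadcabacc" position by position:
  Position 0: 'b' vs 'c' => differ
  Position 1: 'b' vs 'a' => differ
  Position 2: 'a' vs 'd' => differ
  Position 3: 'd' vs 'c' => differ
  Position 4: 'd' vs 'a' => differ
  Position 5: 'b' vs 'b' => same
  Position 6: 'b' vs 'a' => differ
  Position 7: 'b' vs 'c' => differ
  Position 8: 'c' vs 'c' => same
Total differences (Hamming distance): 7

7


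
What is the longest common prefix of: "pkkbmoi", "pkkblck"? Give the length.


Words: pkkbmoi, pkkblck
  Position 0: all 'p' => match
  Position 1: all 'k' => match
  Position 2: all 'k' => match
  Position 3: all 'b' => match
  Position 4: ('m', 'l') => mismatch, stop
LCP = "pkkb" (length 4)

4


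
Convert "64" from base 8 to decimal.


Input: "64" in base 8
Positional expansion:
  Digit '6' (value 6) x 8^1 = 48
  Digit '4' (value 4) x 8^0 = 4
Sum = 52

52


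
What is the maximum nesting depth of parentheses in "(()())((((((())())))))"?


Input: "(()())((((((())())))))"
Tracking depth:
  Position 0 '(': depth becomes 1
  Position 1 '(': depth becomes 2
  Position 2 ')': depth becomes 1
  Position 3 '(': depth becomes 2
  Position 4 ')': depth becomes 1
  Position 5 ')': depth becomes 0
  Position 6 '(': depth becomes 1
  Position 7 '(': depth becomes 2
  Position 8 '(': depth becomes 3
  Position 9 '(': depth becomes 4
  Position 10 '(': depth becomes 5
  Position 11 '(': depth becomes 6
  Position 12 '(': depth becomes 7
  Position 13 ')': depth becomes 6
  Position 14 ')': depth becomes 5
  Position 15 '(': depth becomes 6
  Position 16 ')': depth becomes 5
  Position 17 ')': depth becomes 4
  Position 18 ')': depth becomes 3
  Position 19 ')': depth becomes 2
  Position 20 ')': depth becomes 1
  Position 21 ')': depth becomes 0
Maximum depth reached: 7

7


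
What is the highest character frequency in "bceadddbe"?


Input: bceadddbe
Character counts:
  'a': 1
  'b': 2
  'c': 1
  'd': 3
  'e': 2
Maximum frequency: 3

3


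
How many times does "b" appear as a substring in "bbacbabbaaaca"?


Searching for "b" in "bbacbabbaaaca"
Scanning each position:
  Position 0: "b" => MATCH
  Position 1: "b" => MATCH
  Position 2: "a" => no
  Position 3: "c" => no
  Position 4: "b" => MATCH
  Position 5: "a" => no
  Position 6: "b" => MATCH
  Position 7: "b" => MATCH
  Position 8: "a" => no
  Position 9: "a" => no
  Position 10: "a" => no
  Position 11: "c" => no
  Position 12: "a" => no
Total occurrences: 5

5


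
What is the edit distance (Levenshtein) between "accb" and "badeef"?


Computing edit distance: "accb" -> "badeef"
DP table:
           b    a    d    e    e    f
      0    1    2    3    4    5    6
  a   1    1    1    2    3    4    5
  c   2    2    2    2    3    4    5
  c   3    3    3    3    3    4    5
  b   4    3    4    4    4    4    5
Edit distance = dp[4][6] = 5

5


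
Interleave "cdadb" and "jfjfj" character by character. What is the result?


Interleaving "cdadb" and "jfjfj":
  Position 0: 'c' from first, 'j' from second => "cj"
  Position 1: 'd' from first, 'f' from second => "df"
  Position 2: 'a' from first, 'j' from second => "aj"
  Position 3: 'd' from first, 'f' from second => "df"
  Position 4: 'b' from first, 'j' from second => "bj"
Result: cjdfajdfbj

cjdfajdfbj


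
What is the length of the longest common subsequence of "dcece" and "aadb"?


LCS of "dcece" and "aadb"
DP table:
           a    a    d    b
      0    0    0    0    0
  d   0    0    0    1    1
  c   0    0    0    1    1
  e   0    0    0    1    1
  c   0    0    0    1    1
  e   0    0    0    1    1
LCS length = dp[5][4] = 1

1


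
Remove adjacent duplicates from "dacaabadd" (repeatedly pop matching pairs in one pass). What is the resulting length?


Input: dacaabadd
Stack-based adjacent duplicate removal:
  Read 'd': push. Stack: d
  Read 'a': push. Stack: da
  Read 'c': push. Stack: dac
  Read 'a': push. Stack: daca
  Read 'a': matches stack top 'a' => pop. Stack: dac
  Read 'b': push. Stack: dacb
  Read 'a': push. Stack: dacba
  Read 'd': push. Stack: dacbad
  Read 'd': matches stack top 'd' => pop. Stack: dacba
Final stack: "dacba" (length 5)

5


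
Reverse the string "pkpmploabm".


Input: pkpmploabm
Reading characters right to left:
  Position 9: 'm'
  Position 8: 'b'
  Position 7: 'a'
  Position 6: 'o'
  Position 5: 'l'
  Position 4: 'p'
  Position 3: 'm'
  Position 2: 'p'
  Position 1: 'k'
  Position 0: 'p'
Reversed: mbaolpmpkp

mbaolpmpkp


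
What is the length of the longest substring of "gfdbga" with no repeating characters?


Input: "gfdbga"
Sliding window (track last position of each char):
  Position 0 ('g'): window [0,0] length 1 -- new best
  Position 1 ('f'): window [0,1] length 2 -- new best
  Position 2 ('d'): window [0,2] length 3 -- new best
  Position 3 ('b'): window [0,3] length 4 -- new best
  Position 4 ('g'): repeat (last at 0), move window start to 1
  Position 4 ('g'): window [1,4] length 4
  Position 5 ('a'): window [1,5] length 5 -- new best
Longest substring with no repeats: "fdbga" with length 5

5


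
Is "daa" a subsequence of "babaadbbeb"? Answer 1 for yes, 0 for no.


Check if "daa" is a subsequence of "babaadbbeb"
Greedy scan:
  Position 0 ('b'): no match needed
  Position 1 ('a'): no match needed
  Position 2 ('b'): no match needed
  Position 3 ('a'): no match needed
  Position 4 ('a'): no match needed
  Position 5 ('d'): matches sub[0] = 'd'
  Position 6 ('b'): no match needed
  Position 7 ('b'): no match needed
  Position 8 ('e'): no match needed
  Position 9 ('b'): no match needed
Only matched 1/3 characters => not a subsequence

0


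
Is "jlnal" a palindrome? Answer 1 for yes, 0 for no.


Input: jlnal
Reversed: lanlj
  Compare pos 0 ('j') with pos 4 ('l'): MISMATCH
  Compare pos 1 ('l') with pos 3 ('a'): MISMATCH
Result: not a palindrome

0


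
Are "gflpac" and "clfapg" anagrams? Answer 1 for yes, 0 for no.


Strings: "gflpac", "clfapg"
Sorted first:  acfglp
Sorted second: acfglp
Sorted forms match => anagrams

1


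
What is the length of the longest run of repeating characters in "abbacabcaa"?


Input: "abbacabcaa"
Scanning for longest run:
  Position 1 ('b'): new char, reset run to 1
  Position 2 ('b'): continues run of 'b', length=2
  Position 3 ('a'): new char, reset run to 1
  Position 4 ('c'): new char, reset run to 1
  Position 5 ('a'): new char, reset run to 1
  Position 6 ('b'): new char, reset run to 1
  Position 7 ('c'): new char, reset run to 1
  Position 8 ('a'): new char, reset run to 1
  Position 9 ('a'): continues run of 'a', length=2
Longest run: 'b' with length 2

2


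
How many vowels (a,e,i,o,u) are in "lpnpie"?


Input: lpnpie
Checking each character:
  'l' at position 0: consonant
  'p' at position 1: consonant
  'n' at position 2: consonant
  'p' at position 3: consonant
  'i' at position 4: vowel (running total: 1)
  'e' at position 5: vowel (running total: 2)
Total vowels: 2

2


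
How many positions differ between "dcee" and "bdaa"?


Comparing "dcee" and "bdaa" position by position:
  Position 0: 'd' vs 'b' => DIFFER
  Position 1: 'c' vs 'd' => DIFFER
  Position 2: 'e' vs 'a' => DIFFER
  Position 3: 'e' vs 'a' => DIFFER
Positions that differ: 4

4


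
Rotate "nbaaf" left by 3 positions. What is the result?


Input: "nbaaf", rotate left by 3
First 3 characters: "nba"
Remaining characters: "af"
Concatenate remaining + first: "af" + "nba" = "afnba"

afnba


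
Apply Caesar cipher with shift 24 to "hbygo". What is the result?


Caesar cipher: shift "hbygo" by 24
  'h' (pos 7) + 24 = pos 5 = 'f'
  'b' (pos 1) + 24 = pos 25 = 'z'
  'y' (pos 24) + 24 = pos 22 = 'w'
  'g' (pos 6) + 24 = pos 4 = 'e'
  'o' (pos 14) + 24 = pos 12 = 'm'
Result: fzwem

fzwem


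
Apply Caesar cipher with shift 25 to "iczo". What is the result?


Caesar cipher: shift "iczo" by 25
  'i' (pos 8) + 25 = pos 7 = 'h'
  'c' (pos 2) + 25 = pos 1 = 'b'
  'z' (pos 25) + 25 = pos 24 = 'y'
  'o' (pos 14) + 25 = pos 13 = 'n'
Result: hbyn

hbyn


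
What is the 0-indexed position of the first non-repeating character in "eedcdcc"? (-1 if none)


Input: eedcdcc
Character frequencies:
  'c': 3
  'd': 2
  'e': 2
Scanning left to right for freq == 1:
  Position 0 ('e'): freq=2, skip
  Position 1 ('e'): freq=2, skip
  Position 2 ('d'): freq=2, skip
  Position 3 ('c'): freq=3, skip
  Position 4 ('d'): freq=2, skip
  Position 5 ('c'): freq=3, skip
  Position 6 ('c'): freq=3, skip
  No unique character found => answer = -1

-1


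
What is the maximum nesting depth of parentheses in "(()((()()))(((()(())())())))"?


Input: "(()((()()))(((()(())())())))"
Tracking depth:
  Position 0 '(': depth becomes 1
  Position 1 '(': depth becomes 2
  Position 2 ')': depth becomes 1
  Position 3 '(': depth becomes 2
  Position 4 '(': depth becomes 3
  Position 5 '(': depth becomes 4
  Position 6 ')': depth becomes 3
  Position 7 '(': depth becomes 4
  Position 8 ')': depth becomes 3
  Position 9 ')': depth becomes 2
  Position 10 ')': depth becomes 1
  Position 11 '(': depth becomes 2
  Position 12 '(': depth becomes 3
  Position 13 '(': depth becomes 4
  Position 14 '(': depth becomes 5
  Position 15 ')': depth becomes 4
  Position 16 '(': depth becomes 5
  Position 17 '(': depth becomes 6
  Position 18 ')': depth becomes 5
  Position 19 ')': depth becomes 4
  Position 20 '(': depth becomes 5
  Position 21 ')': depth becomes 4
  Position 22 ')': depth becomes 3
  Position 23 '(': depth becomes 4
  Position 24 ')': depth becomes 3
  Position 25 ')': depth becomes 2
  Position 26 ')': depth becomes 1
  Position 27 ')': depth becomes 0
Maximum depth reached: 6

6


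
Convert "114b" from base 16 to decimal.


Input: "114b" in base 16
Positional expansion:
  Digit '1' (value 1) x 16^3 = 4096
  Digit '1' (value 1) x 16^2 = 256
  Digit '4' (value 4) x 16^1 = 64
  Digit 'b' (value 11) x 16^0 = 11
Sum = 4427

4427


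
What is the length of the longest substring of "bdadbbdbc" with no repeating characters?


Input: "bdadbbdbc"
Sliding window (track last position of each char):
  Position 0 ('b'): window [0,0] length 1 -- new best
  Position 1 ('d'): window [0,1] length 2 -- new best
  Position 2 ('a'): window [0,2] length 3 -- new best
  Position 3 ('d'): repeat (last at 1), move window start to 2
  Position 3 ('d'): window [2,3] length 2
  Position 4 ('b'): window [2,4] length 3
  Position 5 ('b'): repeat (last at 4), move window start to 5
  Position 5 ('b'): window [5,5] length 1
  Position 6 ('d'): window [5,6] length 2
  Position 7 ('b'): repeat (last at 5), move window start to 6
  Position 7 ('b'): window [6,7] length 2
  Position 8 ('c'): window [6,8] length 3
Longest substring with no repeats: "bda" with length 3

3


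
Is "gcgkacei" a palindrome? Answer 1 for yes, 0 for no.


Input: gcgkacei
Reversed: iecakgcg
  Compare pos 0 ('g') with pos 7 ('i'): MISMATCH
  Compare pos 1 ('c') with pos 6 ('e'): MISMATCH
  Compare pos 2 ('g') with pos 5 ('c'): MISMATCH
  Compare pos 3 ('k') with pos 4 ('a'): MISMATCH
Result: not a palindrome

0


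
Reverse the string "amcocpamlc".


Input: amcocpamlc
Reading characters right to left:
  Position 9: 'c'
  Position 8: 'l'
  Position 7: 'm'
  Position 6: 'a'
  Position 5: 'p'
  Position 4: 'c'
  Position 3: 'o'
  Position 2: 'c'
  Position 1: 'm'
  Position 0: 'a'
Reversed: clmapcocma

clmapcocma


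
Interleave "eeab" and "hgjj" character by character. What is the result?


Interleaving "eeab" and "hgjj":
  Position 0: 'e' from first, 'h' from second => "eh"
  Position 1: 'e' from first, 'g' from second => "eg"
  Position 2: 'a' from first, 'j' from second => "aj"
  Position 3: 'b' from first, 'j' from second => "bj"
Result: ehegajbj

ehegajbj


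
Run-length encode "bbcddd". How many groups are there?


Input: bbcddd
Scanning for consecutive runs:
  Group 1: 'b' x 2 (positions 0-1)
  Group 2: 'c' x 1 (positions 2-2)
  Group 3: 'd' x 3 (positions 3-5)
Total groups: 3

3


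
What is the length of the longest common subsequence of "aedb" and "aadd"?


LCS of "aedb" and "aadd"
DP table:
           a    a    d    d
      0    0    0    0    0
  a   0    1    1    1    1
  e   0    1    1    1    1
  d   0    1    1    2    2
  b   0    1    1    2    2
LCS length = dp[4][4] = 2

2


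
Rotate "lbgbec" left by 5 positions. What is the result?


Input: "lbgbec", rotate left by 5
First 5 characters: "lbgbe"
Remaining characters: "c"
Concatenate remaining + first: "c" + "lbgbe" = "clbgbe"

clbgbe


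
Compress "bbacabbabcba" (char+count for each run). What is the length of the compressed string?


Input: bbacabbabcba
Runs:
  'b' x 2 => "b2"
  'a' x 1 => "a1"
  'c' x 1 => "c1"
  'a' x 1 => "a1"
  'b' x 2 => "b2"
  'a' x 1 => "a1"
  'b' x 1 => "b1"
  'c' x 1 => "c1"
  'b' x 1 => "b1"
  'a' x 1 => "a1"
Compressed: "b2a1c1a1b2a1b1c1b1a1"
Compressed length: 20

20


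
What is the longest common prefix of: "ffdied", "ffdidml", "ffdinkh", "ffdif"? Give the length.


Words: ffdied, ffdidml, ffdinkh, ffdif
  Position 0: all 'f' => match
  Position 1: all 'f' => match
  Position 2: all 'd' => match
  Position 3: all 'i' => match
  Position 4: ('e', 'd', 'n', 'f') => mismatch, stop
LCP = "ffdi" (length 4)

4


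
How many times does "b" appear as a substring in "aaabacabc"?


Searching for "b" in "aaabacabc"
Scanning each position:
  Position 0: "a" => no
  Position 1: "a" => no
  Position 2: "a" => no
  Position 3: "b" => MATCH
  Position 4: "a" => no
  Position 5: "c" => no
  Position 6: "a" => no
  Position 7: "b" => MATCH
  Position 8: "c" => no
Total occurrences: 2

2


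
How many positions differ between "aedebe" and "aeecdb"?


Comparing "aedebe" and "aeecdb" position by position:
  Position 0: 'a' vs 'a' => same
  Position 1: 'e' vs 'e' => same
  Position 2: 'd' vs 'e' => DIFFER
  Position 3: 'e' vs 'c' => DIFFER
  Position 4: 'b' vs 'd' => DIFFER
  Position 5: 'e' vs 'b' => DIFFER
Positions that differ: 4

4


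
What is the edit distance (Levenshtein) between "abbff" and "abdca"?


Computing edit distance: "abbff" -> "abdca"
DP table:
           a    b    d    c    a
      0    1    2    3    4    5
  a   1    0    1    2    3    4
  b   2    1    0    1    2    3
  b   3    2    1    1    2    3
  f   4    3    2    2    2    3
  f   5    4    3    3    3    3
Edit distance = dp[5][5] = 3

3


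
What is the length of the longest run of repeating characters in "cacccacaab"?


Input: "cacccacaab"
Scanning for longest run:
  Position 1 ('a'): new char, reset run to 1
  Position 2 ('c'): new char, reset run to 1
  Position 3 ('c'): continues run of 'c', length=2
  Position 4 ('c'): continues run of 'c', length=3
  Position 5 ('a'): new char, reset run to 1
  Position 6 ('c'): new char, reset run to 1
  Position 7 ('a'): new char, reset run to 1
  Position 8 ('a'): continues run of 'a', length=2
  Position 9 ('b'): new char, reset run to 1
Longest run: 'c' with length 3

3


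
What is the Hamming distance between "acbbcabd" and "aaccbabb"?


Comparing "acbbcabd" and "aaccbabb" position by position:
  Position 0: 'a' vs 'a' => same
  Position 1: 'c' vs 'a' => differ
  Position 2: 'b' vs 'c' => differ
  Position 3: 'b' vs 'c' => differ
  Position 4: 'c' vs 'b' => differ
  Position 5: 'a' vs 'a' => same
  Position 6: 'b' vs 'b' => same
  Position 7: 'd' vs 'b' => differ
Total differences (Hamming distance): 5

5


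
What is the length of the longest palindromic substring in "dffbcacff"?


Input: "dffbcacff"
Checking substrings for palindromes:
  [4:7] "cac" (len 3) => palindrome
  [1:3] "ff" (len 2) => palindrome
  [7:9] "ff" (len 2) => palindrome
Longest palindromic substring: "cac" with length 3

3


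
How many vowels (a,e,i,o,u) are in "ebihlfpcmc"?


Input: ebihlfpcmc
Checking each character:
  'e' at position 0: vowel (running total: 1)
  'b' at position 1: consonant
  'i' at position 2: vowel (running total: 2)
  'h' at position 3: consonant
  'l' at position 4: consonant
  'f' at position 5: consonant
  'p' at position 6: consonant
  'c' at position 7: consonant
  'm' at position 8: consonant
  'c' at position 9: consonant
Total vowels: 2

2


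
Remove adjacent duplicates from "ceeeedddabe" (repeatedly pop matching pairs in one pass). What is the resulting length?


Input: ceeeedddabe
Stack-based adjacent duplicate removal:
  Read 'c': push. Stack: c
  Read 'e': push. Stack: ce
  Read 'e': matches stack top 'e' => pop. Stack: c
  Read 'e': push. Stack: ce
  Read 'e': matches stack top 'e' => pop. Stack: c
  Read 'd': push. Stack: cd
  Read 'd': matches stack top 'd' => pop. Stack: c
  Read 'd': push. Stack: cd
  Read 'a': push. Stack: cda
  Read 'b': push. Stack: cdab
  Read 'e': push. Stack: cdabe
Final stack: "cdabe" (length 5)

5


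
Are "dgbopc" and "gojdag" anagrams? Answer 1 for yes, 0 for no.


Strings: "dgbopc", "gojdag"
Sorted first:  bcdgop
Sorted second: adggjo
Differ at position 0: 'b' vs 'a' => not anagrams

0


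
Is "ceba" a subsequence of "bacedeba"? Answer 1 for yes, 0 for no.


Check if "ceba" is a subsequence of "bacedeba"
Greedy scan:
  Position 0 ('b'): no match needed
  Position 1 ('a'): no match needed
  Position 2 ('c'): matches sub[0] = 'c'
  Position 3 ('e'): matches sub[1] = 'e'
  Position 4 ('d'): no match needed
  Position 5 ('e'): no match needed
  Position 6 ('b'): matches sub[2] = 'b'
  Position 7 ('a'): matches sub[3] = 'a'
All 4 characters matched => is a subsequence

1


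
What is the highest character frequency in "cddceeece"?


Input: cddceeece
Character counts:
  'c': 3
  'd': 2
  'e': 4
Maximum frequency: 4

4


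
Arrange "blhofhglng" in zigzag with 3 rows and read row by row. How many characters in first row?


Zigzag "blhofhglng" into 3 rows:
Placing characters:
  'b' => row 0
  'l' => row 1
  'h' => row 2
  'o' => row 1
  'f' => row 0
  'h' => row 1
  'g' => row 2
  'l' => row 1
  'n' => row 0
  'g' => row 1
Rows:
  Row 0: "bfn"
  Row 1: "lohlg"
  Row 2: "hg"
First row length: 3

3


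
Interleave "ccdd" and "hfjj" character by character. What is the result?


Interleaving "ccdd" and "hfjj":
  Position 0: 'c' from first, 'h' from second => "ch"
  Position 1: 'c' from first, 'f' from second => "cf"
  Position 2: 'd' from first, 'j' from second => "dj"
  Position 3: 'd' from first, 'j' from second => "dj"
Result: chcfdjdj

chcfdjdj


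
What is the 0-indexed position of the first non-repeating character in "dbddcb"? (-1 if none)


Input: dbddcb
Character frequencies:
  'b': 2
  'c': 1
  'd': 3
Scanning left to right for freq == 1:
  Position 0 ('d'): freq=3, skip
  Position 1 ('b'): freq=2, skip
  Position 2 ('d'): freq=3, skip
  Position 3 ('d'): freq=3, skip
  Position 4 ('c'): unique! => answer = 4

4


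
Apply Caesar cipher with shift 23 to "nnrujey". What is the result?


Caesar cipher: shift "nnrujey" by 23
  'n' (pos 13) + 23 = pos 10 = 'k'
  'n' (pos 13) + 23 = pos 10 = 'k'
  'r' (pos 17) + 23 = pos 14 = 'o'
  'u' (pos 20) + 23 = pos 17 = 'r'
  'j' (pos 9) + 23 = pos 6 = 'g'
  'e' (pos 4) + 23 = pos 1 = 'b'
  'y' (pos 24) + 23 = pos 21 = 'v'
Result: kkorgbv

kkorgbv


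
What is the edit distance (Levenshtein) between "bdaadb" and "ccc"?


Computing edit distance: "bdaadb" -> "ccc"
DP table:
           c    c    c
      0    1    2    3
  b   1    1    2    3
  d   2    2    2    3
  a   3    3    3    3
  a   4    4    4    4
  d   5    5    5    5
  b   6    6    6    6
Edit distance = dp[6][3] = 6

6


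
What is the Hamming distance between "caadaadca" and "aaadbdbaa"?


Comparing "caadaadca" and "aaadbdbaa" position by position:
  Position 0: 'c' vs 'a' => differ
  Position 1: 'a' vs 'a' => same
  Position 2: 'a' vs 'a' => same
  Position 3: 'd' vs 'd' => same
  Position 4: 'a' vs 'b' => differ
  Position 5: 'a' vs 'd' => differ
  Position 6: 'd' vs 'b' => differ
  Position 7: 'c' vs 'a' => differ
  Position 8: 'a' vs 'a' => same
Total differences (Hamming distance): 5

5


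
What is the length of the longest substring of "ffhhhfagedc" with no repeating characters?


Input: "ffhhhfagedc"
Sliding window (track last position of each char):
  Position 0 ('f'): window [0,0] length 1 -- new best
  Position 1 ('f'): repeat (last at 0), move window start to 1
  Position 1 ('f'): window [1,1] length 1
  Position 2 ('h'): window [1,2] length 2 -- new best
  Position 3 ('h'): repeat (last at 2), move window start to 3
  Position 3 ('h'): window [3,3] length 1
  Position 4 ('h'): repeat (last at 3), move window start to 4
  Position 4 ('h'): window [4,4] length 1
  Position 5 ('f'): window [4,5] length 2
  Position 6 ('a'): window [4,6] length 3 -- new best
  Position 7 ('g'): window [4,7] length 4 -- new best
  Position 8 ('e'): window [4,8] length 5 -- new best
  Position 9 ('d'): window [4,9] length 6 -- new best
  Position 10 ('c'): window [4,10] length 7 -- new best
Longest substring with no repeats: "hfagedc" with length 7

7


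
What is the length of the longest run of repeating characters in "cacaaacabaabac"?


Input: "cacaaacabaabac"
Scanning for longest run:
  Position 1 ('a'): new char, reset run to 1
  Position 2 ('c'): new char, reset run to 1
  Position 3 ('a'): new char, reset run to 1
  Position 4 ('a'): continues run of 'a', length=2
  Position 5 ('a'): continues run of 'a', length=3
  Position 6 ('c'): new char, reset run to 1
  Position 7 ('a'): new char, reset run to 1
  Position 8 ('b'): new char, reset run to 1
  Position 9 ('a'): new char, reset run to 1
  Position 10 ('a'): continues run of 'a', length=2
  Position 11 ('b'): new char, reset run to 1
  Position 12 ('a'): new char, reset run to 1
  Position 13 ('c'): new char, reset run to 1
Longest run: 'a' with length 3

3


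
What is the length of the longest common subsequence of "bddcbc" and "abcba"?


LCS of "bddcbc" and "abcba"
DP table:
           a    b    c    b    a
      0    0    0    0    0    0
  b   0    0    1    1    1    1
  d   0    0    1    1    1    1
  d   0    0    1    1    1    1
  c   0    0    1    2    2    2
  b   0    0    1    2    3    3
  c   0    0    1    2    3    3
LCS length = dp[6][5] = 3

3


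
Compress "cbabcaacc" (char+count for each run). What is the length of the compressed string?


Input: cbabcaacc
Runs:
  'c' x 1 => "c1"
  'b' x 1 => "b1"
  'a' x 1 => "a1"
  'b' x 1 => "b1"
  'c' x 1 => "c1"
  'a' x 2 => "a2"
  'c' x 2 => "c2"
Compressed: "c1b1a1b1c1a2c2"
Compressed length: 14

14


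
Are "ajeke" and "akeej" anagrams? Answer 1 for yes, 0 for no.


Strings: "ajeke", "akeej"
Sorted first:  aeejk
Sorted second: aeejk
Sorted forms match => anagrams

1


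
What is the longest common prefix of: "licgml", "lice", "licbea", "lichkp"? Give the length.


Words: licgml, lice, licbea, lichkp
  Position 0: all 'l' => match
  Position 1: all 'i' => match
  Position 2: all 'c' => match
  Position 3: ('g', 'e', 'b', 'h') => mismatch, stop
LCP = "lic" (length 3)

3


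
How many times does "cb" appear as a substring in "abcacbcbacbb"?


Searching for "cb" in "abcacbcbacbb"
Scanning each position:
  Position 0: "ab" => no
  Position 1: "bc" => no
  Position 2: "ca" => no
  Position 3: "ac" => no
  Position 4: "cb" => MATCH
  Position 5: "bc" => no
  Position 6: "cb" => MATCH
  Position 7: "ba" => no
  Position 8: "ac" => no
  Position 9: "cb" => MATCH
  Position 10: "bb" => no
Total occurrences: 3

3


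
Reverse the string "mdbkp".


Input: mdbkp
Reading characters right to left:
  Position 4: 'p'
  Position 3: 'k'
  Position 2: 'b'
  Position 1: 'd'
  Position 0: 'm'
Reversed: pkbdm

pkbdm


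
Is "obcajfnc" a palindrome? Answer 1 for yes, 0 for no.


Input: obcajfnc
Reversed: cnfjacbo
  Compare pos 0 ('o') with pos 7 ('c'): MISMATCH
  Compare pos 1 ('b') with pos 6 ('n'): MISMATCH
  Compare pos 2 ('c') with pos 5 ('f'): MISMATCH
  Compare pos 3 ('a') with pos 4 ('j'): MISMATCH
Result: not a palindrome

0


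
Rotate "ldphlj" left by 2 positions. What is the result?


Input: "ldphlj", rotate left by 2
First 2 characters: "ld"
Remaining characters: "phlj"
Concatenate remaining + first: "phlj" + "ld" = "phljld"

phljld


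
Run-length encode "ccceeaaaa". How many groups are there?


Input: ccceeaaaa
Scanning for consecutive runs:
  Group 1: 'c' x 3 (positions 0-2)
  Group 2: 'e' x 2 (positions 3-4)
  Group 3: 'a' x 4 (positions 5-8)
Total groups: 3

3


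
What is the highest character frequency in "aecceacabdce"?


Input: aecceacabdce
Character counts:
  'a': 3
  'b': 1
  'c': 4
  'd': 1
  'e': 3
Maximum frequency: 4

4


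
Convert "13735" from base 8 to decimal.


Input: "13735" in base 8
Positional expansion:
  Digit '1' (value 1) x 8^4 = 4096
  Digit '3' (value 3) x 8^3 = 1536
  Digit '7' (value 7) x 8^2 = 448
  Digit '3' (value 3) x 8^1 = 24
  Digit '5' (value 5) x 8^0 = 5
Sum = 6109

6109


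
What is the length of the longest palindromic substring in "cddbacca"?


Input: "cddbacca"
Checking substrings for palindromes:
  [4:8] "acca" (len 4) => palindrome
  [1:3] "dd" (len 2) => palindrome
  [5:7] "cc" (len 2) => palindrome
Longest palindromic substring: "acca" with length 4

4


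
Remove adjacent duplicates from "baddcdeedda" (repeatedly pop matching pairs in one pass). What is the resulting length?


Input: baddcdeedda
Stack-based adjacent duplicate removal:
  Read 'b': push. Stack: b
  Read 'a': push. Stack: ba
  Read 'd': push. Stack: bad
  Read 'd': matches stack top 'd' => pop. Stack: ba
  Read 'c': push. Stack: bac
  Read 'd': push. Stack: bacd
  Read 'e': push. Stack: bacde
  Read 'e': matches stack top 'e' => pop. Stack: bacd
  Read 'd': matches stack top 'd' => pop. Stack: bac
  Read 'd': push. Stack: bacd
  Read 'a': push. Stack: bacda
Final stack: "bacda" (length 5)

5


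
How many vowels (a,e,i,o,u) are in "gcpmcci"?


Input: gcpmcci
Checking each character:
  'g' at position 0: consonant
  'c' at position 1: consonant
  'p' at position 2: consonant
  'm' at position 3: consonant
  'c' at position 4: consonant
  'c' at position 5: consonant
  'i' at position 6: vowel (running total: 1)
Total vowels: 1

1


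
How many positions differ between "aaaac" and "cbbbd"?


Comparing "aaaac" and "cbbbd" position by position:
  Position 0: 'a' vs 'c' => DIFFER
  Position 1: 'a' vs 'b' => DIFFER
  Position 2: 'a' vs 'b' => DIFFER
  Position 3: 'a' vs 'b' => DIFFER
  Position 4: 'c' vs 'd' => DIFFER
Positions that differ: 5

5


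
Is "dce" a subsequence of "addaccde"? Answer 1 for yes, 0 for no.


Check if "dce" is a subsequence of "addaccde"
Greedy scan:
  Position 0 ('a'): no match needed
  Position 1 ('d'): matches sub[0] = 'd'
  Position 2 ('d'): no match needed
  Position 3 ('a'): no match needed
  Position 4 ('c'): matches sub[1] = 'c'
  Position 5 ('c'): no match needed
  Position 6 ('d'): no match needed
  Position 7 ('e'): matches sub[2] = 'e'
All 3 characters matched => is a subsequence

1


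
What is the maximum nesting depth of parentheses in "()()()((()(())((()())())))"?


Input: "()()()((()(())((()())())))"
Tracking depth:
  Position 0 '(': depth becomes 1
  Position 1 ')': depth becomes 0
  Position 2 '(': depth becomes 1
  Position 3 ')': depth becomes 0
  Position 4 '(': depth becomes 1
  Position 5 ')': depth becomes 0
  Position 6 '(': depth becomes 1
  Position 7 '(': depth becomes 2
  Position 8 '(': depth becomes 3
  Position 9 ')': depth becomes 2
  Position 10 '(': depth becomes 3
  Position 11 '(': depth becomes 4
  Position 12 ')': depth becomes 3
  Position 13 ')': depth becomes 2
  Position 14 '(': depth becomes 3
  Position 15 '(': depth becomes 4
  Position 16 '(': depth becomes 5
  Position 17 ')': depth becomes 4
  Position 18 '(': depth becomes 5
  Position 19 ')': depth becomes 4
  Position 20 ')': depth becomes 3
  Position 21 '(': depth becomes 4
  Position 22 ')': depth becomes 3
  Position 23 ')': depth becomes 2
  Position 24 ')': depth becomes 1
  Position 25 ')': depth becomes 0
Maximum depth reached: 5

5


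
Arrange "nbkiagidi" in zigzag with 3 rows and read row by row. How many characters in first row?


Zigzag "nbkiagidi" into 3 rows:
Placing characters:
  'n' => row 0
  'b' => row 1
  'k' => row 2
  'i' => row 1
  'a' => row 0
  'g' => row 1
  'i' => row 2
  'd' => row 1
  'i' => row 0
Rows:
  Row 0: "nai"
  Row 1: "bigd"
  Row 2: "ki"
First row length: 3

3


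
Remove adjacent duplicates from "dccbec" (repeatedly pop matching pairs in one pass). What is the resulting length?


Input: dccbec
Stack-based adjacent duplicate removal:
  Read 'd': push. Stack: d
  Read 'c': push. Stack: dc
  Read 'c': matches stack top 'c' => pop. Stack: d
  Read 'b': push. Stack: db
  Read 'e': push. Stack: dbe
  Read 'c': push. Stack: dbec
Final stack: "dbec" (length 4)

4


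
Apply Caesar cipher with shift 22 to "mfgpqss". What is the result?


Caesar cipher: shift "mfgpqss" by 22
  'm' (pos 12) + 22 = pos 8 = 'i'
  'f' (pos 5) + 22 = pos 1 = 'b'
  'g' (pos 6) + 22 = pos 2 = 'c'
  'p' (pos 15) + 22 = pos 11 = 'l'
  'q' (pos 16) + 22 = pos 12 = 'm'
  's' (pos 18) + 22 = pos 14 = 'o'
  's' (pos 18) + 22 = pos 14 = 'o'
Result: ibclmoo

ibclmoo


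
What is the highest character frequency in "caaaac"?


Input: caaaac
Character counts:
  'a': 4
  'c': 2
Maximum frequency: 4

4


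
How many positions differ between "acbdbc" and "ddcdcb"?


Comparing "acbdbc" and "ddcdcb" position by position:
  Position 0: 'a' vs 'd' => DIFFER
  Position 1: 'c' vs 'd' => DIFFER
  Position 2: 'b' vs 'c' => DIFFER
  Position 3: 'd' vs 'd' => same
  Position 4: 'b' vs 'c' => DIFFER
  Position 5: 'c' vs 'b' => DIFFER
Positions that differ: 5

5


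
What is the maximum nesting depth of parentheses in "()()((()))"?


Input: "()()((()))"
Tracking depth:
  Position 0 '(': depth becomes 1
  Position 1 ')': depth becomes 0
  Position 2 '(': depth becomes 1
  Position 3 ')': depth becomes 0
  Position 4 '(': depth becomes 1
  Position 5 '(': depth becomes 2
  Position 6 '(': depth becomes 3
  Position 7 ')': depth becomes 2
  Position 8 ')': depth becomes 1
  Position 9 ')': depth becomes 0
Maximum depth reached: 3

3


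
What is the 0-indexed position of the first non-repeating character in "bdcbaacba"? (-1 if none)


Input: bdcbaacba
Character frequencies:
  'a': 3
  'b': 3
  'c': 2
  'd': 1
Scanning left to right for freq == 1:
  Position 0 ('b'): freq=3, skip
  Position 1 ('d'): unique! => answer = 1

1


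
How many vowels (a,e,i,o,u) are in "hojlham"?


Input: hojlham
Checking each character:
  'h' at position 0: consonant
  'o' at position 1: vowel (running total: 1)
  'j' at position 2: consonant
  'l' at position 3: consonant
  'h' at position 4: consonant
  'a' at position 5: vowel (running total: 2)
  'm' at position 6: consonant
Total vowels: 2

2


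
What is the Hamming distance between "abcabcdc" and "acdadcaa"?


Comparing "abcabcdc" and "acdadcaa" position by position:
  Position 0: 'a' vs 'a' => same
  Position 1: 'b' vs 'c' => differ
  Position 2: 'c' vs 'd' => differ
  Position 3: 'a' vs 'a' => same
  Position 4: 'b' vs 'd' => differ
  Position 5: 'c' vs 'c' => same
  Position 6: 'd' vs 'a' => differ
  Position 7: 'c' vs 'a' => differ
Total differences (Hamming distance): 5

5


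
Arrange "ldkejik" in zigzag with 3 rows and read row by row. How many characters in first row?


Zigzag "ldkejik" into 3 rows:
Placing characters:
  'l' => row 0
  'd' => row 1
  'k' => row 2
  'e' => row 1
  'j' => row 0
  'i' => row 1
  'k' => row 2
Rows:
  Row 0: "lj"
  Row 1: "dei"
  Row 2: "kk"
First row length: 2

2


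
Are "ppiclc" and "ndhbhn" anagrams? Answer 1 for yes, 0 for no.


Strings: "ppiclc", "ndhbhn"
Sorted first:  ccilpp
Sorted second: bdhhnn
Differ at position 0: 'c' vs 'b' => not anagrams

0


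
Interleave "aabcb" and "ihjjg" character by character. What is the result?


Interleaving "aabcb" and "ihjjg":
  Position 0: 'a' from first, 'i' from second => "ai"
  Position 1: 'a' from first, 'h' from second => "ah"
  Position 2: 'b' from first, 'j' from second => "bj"
  Position 3: 'c' from first, 'j' from second => "cj"
  Position 4: 'b' from first, 'g' from second => "bg"
Result: aiahbjcjbg

aiahbjcjbg


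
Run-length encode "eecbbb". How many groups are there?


Input: eecbbb
Scanning for consecutive runs:
  Group 1: 'e' x 2 (positions 0-1)
  Group 2: 'c' x 1 (positions 2-2)
  Group 3: 'b' x 3 (positions 3-5)
Total groups: 3

3


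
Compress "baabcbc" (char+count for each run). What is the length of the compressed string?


Input: baabcbc
Runs:
  'b' x 1 => "b1"
  'a' x 2 => "a2"
  'b' x 1 => "b1"
  'c' x 1 => "c1"
  'b' x 1 => "b1"
  'c' x 1 => "c1"
Compressed: "b1a2b1c1b1c1"
Compressed length: 12

12


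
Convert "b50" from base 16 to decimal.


Input: "b50" in base 16
Positional expansion:
  Digit 'b' (value 11) x 16^2 = 2816
  Digit '5' (value 5) x 16^1 = 80
  Digit '0' (value 0) x 16^0 = 0
Sum = 2896

2896


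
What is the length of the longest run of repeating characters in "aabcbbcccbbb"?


Input: "aabcbbcccbbb"
Scanning for longest run:
  Position 1 ('a'): continues run of 'a', length=2
  Position 2 ('b'): new char, reset run to 1
  Position 3 ('c'): new char, reset run to 1
  Position 4 ('b'): new char, reset run to 1
  Position 5 ('b'): continues run of 'b', length=2
  Position 6 ('c'): new char, reset run to 1
  Position 7 ('c'): continues run of 'c', length=2
  Position 8 ('c'): continues run of 'c', length=3
  Position 9 ('b'): new char, reset run to 1
  Position 10 ('b'): continues run of 'b', length=2
  Position 11 ('b'): continues run of 'b', length=3
Longest run: 'c' with length 3

3


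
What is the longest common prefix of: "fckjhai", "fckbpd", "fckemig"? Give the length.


Words: fckjhai, fckbpd, fckemig
  Position 0: all 'f' => match
  Position 1: all 'c' => match
  Position 2: all 'k' => match
  Position 3: ('j', 'b', 'e') => mismatch, stop
LCP = "fck" (length 3)

3


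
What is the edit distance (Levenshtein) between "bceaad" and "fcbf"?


Computing edit distance: "bceaad" -> "fcbf"
DP table:
           f    c    b    f
      0    1    2    3    4
  b   1    1    2    2    3
  c   2    2    1    2    3
  e   3    3    2    2    3
  a   4    4    3    3    3
  a   5    5    4    4    4
  d   6    6    5    5    5
Edit distance = dp[6][4] = 5

5


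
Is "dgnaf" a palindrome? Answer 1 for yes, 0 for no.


Input: dgnaf
Reversed: fangd
  Compare pos 0 ('d') with pos 4 ('f'): MISMATCH
  Compare pos 1 ('g') with pos 3 ('a'): MISMATCH
Result: not a palindrome

0


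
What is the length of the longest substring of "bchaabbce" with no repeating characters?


Input: "bchaabbce"
Sliding window (track last position of each char):
  Position 0 ('b'): window [0,0] length 1 -- new best
  Position 1 ('c'): window [0,1] length 2 -- new best
  Position 2 ('h'): window [0,2] length 3 -- new best
  Position 3 ('a'): window [0,3] length 4 -- new best
  Position 4 ('a'): repeat (last at 3), move window start to 4
  Position 4 ('a'): window [4,4] length 1
  Position 5 ('b'): window [4,5] length 2
  Position 6 ('b'): repeat (last at 5), move window start to 6
  Position 6 ('b'): window [6,6] length 1
  Position 7 ('c'): window [6,7] length 2
  Position 8 ('e'): window [6,8] length 3
Longest substring with no repeats: "bcha" with length 4

4


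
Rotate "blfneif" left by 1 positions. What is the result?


Input: "blfneif", rotate left by 1
First 1 characters: "b"
Remaining characters: "lfneif"
Concatenate remaining + first: "lfneif" + "b" = "lfneifb"

lfneifb


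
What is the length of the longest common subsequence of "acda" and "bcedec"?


LCS of "acda" and "bcedec"
DP table:
           b    c    e    d    e    c
      0    0    0    0    0    0    0
  a   0    0    0    0    0    0    0
  c   0    0    1    1    1    1    1
  d   0    0    1    1    2    2    2
  a   0    0    1    1    2    2    2
LCS length = dp[4][6] = 2

2


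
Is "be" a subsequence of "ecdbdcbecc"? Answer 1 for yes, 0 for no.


Check if "be" is a subsequence of "ecdbdcbecc"
Greedy scan:
  Position 0 ('e'): no match needed
  Position 1 ('c'): no match needed
  Position 2 ('d'): no match needed
  Position 3 ('b'): matches sub[0] = 'b'
  Position 4 ('d'): no match needed
  Position 5 ('c'): no match needed
  Position 6 ('b'): no match needed
  Position 7 ('e'): matches sub[1] = 'e'
  Position 8 ('c'): no match needed
  Position 9 ('c'): no match needed
All 2 characters matched => is a subsequence

1


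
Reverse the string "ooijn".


Input: ooijn
Reading characters right to left:
  Position 4: 'n'
  Position 3: 'j'
  Position 2: 'i'
  Position 1: 'o'
  Position 0: 'o'
Reversed: njioo

njioo


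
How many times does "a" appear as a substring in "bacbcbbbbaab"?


Searching for "a" in "bacbcbbbbaab"
Scanning each position:
  Position 0: "b" => no
  Position 1: "a" => MATCH
  Position 2: "c" => no
  Position 3: "b" => no
  Position 4: "c" => no
  Position 5: "b" => no
  Position 6: "b" => no
  Position 7: "b" => no
  Position 8: "b" => no
  Position 9: "a" => MATCH
  Position 10: "a" => MATCH
  Position 11: "b" => no
Total occurrences: 3

3


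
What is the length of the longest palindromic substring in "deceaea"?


Input: "deceaea"
Checking substrings for palindromes:
  [1:4] "ece" (len 3) => palindrome
  [3:6] "eae" (len 3) => palindrome
  [4:7] "aea" (len 3) => palindrome
Longest palindromic substring: "ece" with length 3

3


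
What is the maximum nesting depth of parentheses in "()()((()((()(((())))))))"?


Input: "()()((()((()(((())))))))"
Tracking depth:
  Position 0 '(': depth becomes 1
  Position 1 ')': depth becomes 0
  Position 2 '(': depth becomes 1
  Position 3 ')': depth becomes 0
  Position 4 '(': depth becomes 1
  Position 5 '(': depth becomes 2
  Position 6 '(': depth becomes 3
  Position 7 ')': depth becomes 2
  Position 8 '(': depth becomes 3
  Position 9 '(': depth becomes 4
  Position 10 '(': depth becomes 5
  Position 11 ')': depth becomes 4
  Position 12 '(': depth becomes 5
  Position 13 '(': depth becomes 6
  Position 14 '(': depth becomes 7
  Position 15 '(': depth becomes 8
  Position 16 ')': depth becomes 7
  Position 17 ')': depth becomes 6
  Position 18 ')': depth becomes 5
  Position 19 ')': depth becomes 4
  Position 20 ')': depth becomes 3
  Position 21 ')': depth becomes 2
  Position 22 ')': depth becomes 1
  Position 23 ')': depth becomes 0
Maximum depth reached: 8

8


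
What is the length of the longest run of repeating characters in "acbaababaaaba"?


Input: "acbaababaaaba"
Scanning for longest run:
  Position 1 ('c'): new char, reset run to 1
  Position 2 ('b'): new char, reset run to 1
  Position 3 ('a'): new char, reset run to 1
  Position 4 ('a'): continues run of 'a', length=2
  Position 5 ('b'): new char, reset run to 1
  Position 6 ('a'): new char, reset run to 1
  Position 7 ('b'): new char, reset run to 1
  Position 8 ('a'): new char, reset run to 1
  Position 9 ('a'): continues run of 'a', length=2
  Position 10 ('a'): continues run of 'a', length=3
  Position 11 ('b'): new char, reset run to 1
  Position 12 ('a'): new char, reset run to 1
Longest run: 'a' with length 3

3


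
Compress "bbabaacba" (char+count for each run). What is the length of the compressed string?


Input: bbabaacba
Runs:
  'b' x 2 => "b2"
  'a' x 1 => "a1"
  'b' x 1 => "b1"
  'a' x 2 => "a2"
  'c' x 1 => "c1"
  'b' x 1 => "b1"
  'a' x 1 => "a1"
Compressed: "b2a1b1a2c1b1a1"
Compressed length: 14

14


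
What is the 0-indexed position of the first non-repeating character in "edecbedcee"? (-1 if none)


Input: edecbedcee
Character frequencies:
  'b': 1
  'c': 2
  'd': 2
  'e': 5
Scanning left to right for freq == 1:
  Position 0 ('e'): freq=5, skip
  Position 1 ('d'): freq=2, skip
  Position 2 ('e'): freq=5, skip
  Position 3 ('c'): freq=2, skip
  Position 4 ('b'): unique! => answer = 4

4
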